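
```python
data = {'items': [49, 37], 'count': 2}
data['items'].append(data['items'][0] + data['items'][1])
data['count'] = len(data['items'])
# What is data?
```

After line 1: data = {'items': [49, 37], 'count': 2}
After line 2 (append 49 + 37 = 86): data = {'items': [49, 37, 86], 'count': 2}
After line 3 (count = len(items) = 3): data = {'items': [49, 37, 86], 'count': 3}

{'items': [49, 37, 86], 'count': 3}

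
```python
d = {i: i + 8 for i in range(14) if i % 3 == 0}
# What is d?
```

{0: 8, 3: 11, 6: 14, 9: 17, 12: 20}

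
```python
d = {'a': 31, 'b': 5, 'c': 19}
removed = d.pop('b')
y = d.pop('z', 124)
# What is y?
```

After line 1: d = {'a': 31, 'b': 5, 'c': 19}
After line 2 (pop 'b' returns 5): d = {'a': 31, 'c': 19}, removed = 5
After line 3 (pop 'z' missing, returns default 124): d = {'a': 31, 'c': 19}, y = 124

124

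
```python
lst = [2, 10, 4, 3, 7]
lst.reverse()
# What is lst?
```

[7, 3, 4, 10, 2]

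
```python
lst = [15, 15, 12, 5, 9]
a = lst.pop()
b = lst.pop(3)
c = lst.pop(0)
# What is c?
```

After line 1: lst = [15, 15, 12, 5, 9]
After line 2 (pop() -> a = 9): lst = [15, 15, 12, 5]
After line 3 (pop(3) -> b = 5): lst = [15, 15, 12]
After line 4 (pop(0) -> c = 15): lst = [15, 12]

15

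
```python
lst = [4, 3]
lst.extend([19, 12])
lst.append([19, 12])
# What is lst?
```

After line 1: lst = [4, 3]
After line 2 (extend unpacks [19, 12]): lst = [4, 3, 19, 12]
After line 3 (append adds [19, 12] as single element): lst = [4, 3, 19, 12, [19, 12]]

[4, 3, 19, 12, [19, 12]]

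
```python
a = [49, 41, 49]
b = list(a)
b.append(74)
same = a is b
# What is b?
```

After line 1: a = [49, 41, 49]
After line 2 (b = list(a) is a shallow copy, new object): a = [49, 41, 49], b = [49, 41, 49]
After line 3 (append only mutates b): a = [49, 41, 49], b = [49, 41, 49, 74]
After line 4 (same = a is b; different objects -> False): same = False

[49, 41, 49, 74]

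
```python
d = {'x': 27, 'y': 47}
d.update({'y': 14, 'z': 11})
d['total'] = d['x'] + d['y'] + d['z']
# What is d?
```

After line 1: d = {'x': 27, 'y': 47}
After line 2 (y overwritten, z added): d = {'x': 27, 'y': 14, 'z': 11}
After line 3 (total = 27 + 14 + 11 = 52): d = {'x': 27, 'y': 14, 'z': 11, 'total': 52}

{'x': 27, 'y': 14, 'z': 11, 'total': 52}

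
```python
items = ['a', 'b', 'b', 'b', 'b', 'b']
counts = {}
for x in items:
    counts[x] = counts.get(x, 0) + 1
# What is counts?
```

Initial: counts = {}, items = ['a', 'b', 'b', 'b', 'b', 'b']
See 'a': counts = {'a': 1}
See 'b': counts = {'a': 1, 'b': 1}
See 'b': counts = {'a': 1, 'b': 2}
See 'b': counts = {'a': 1, 'b': 3}
See 'b': counts = {'a': 1, 'b': 4}
See 'b': counts = {'a': 1, 'b': 5}

{'a': 1, 'b': 5}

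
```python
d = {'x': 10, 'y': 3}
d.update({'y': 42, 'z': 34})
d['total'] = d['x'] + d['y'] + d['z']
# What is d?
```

After line 1: d = {'x': 10, 'y': 3}
After line 2 (y overwritten, z added): d = {'x': 10, 'y': 42, 'z': 34}
After line 3 (total = 10 + 42 + 34 = 86): d = {'x': 10, 'y': 42, 'z': 34, 'total': 86}

{'x': 10, 'y': 42, 'z': 34, 'total': 86}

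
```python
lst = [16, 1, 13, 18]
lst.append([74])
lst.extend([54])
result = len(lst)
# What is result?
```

After line 1: lst = [16, 1, 13, 18]
After line 2 (append adds [74] as single element): lst = [16, 1, 13, 18, [74]]
After line 3 (extend unpacks [54], adds 54): lst = [16, 1, 13, 18, [74], 54]
After line 4: result = len(lst) = 6

6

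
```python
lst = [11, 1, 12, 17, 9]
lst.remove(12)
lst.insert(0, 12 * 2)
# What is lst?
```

After line 1: lst = [11, 1, 12, 17, 9]
After line 2 (remove first 12): lst = [11, 1, 17, 9]
After line 3 (insert 24 at index 0): lst = [24, 11, 1, 17, 9]

[24, 11, 1, 17, 9]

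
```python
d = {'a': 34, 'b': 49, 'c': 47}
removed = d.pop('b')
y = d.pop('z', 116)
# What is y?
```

After line 1: d = {'a': 34, 'b': 49, 'c': 47}
After line 2 (pop 'b' returns 49): d = {'a': 34, 'c': 47}, removed = 49
After line 3 (pop 'z' missing, returns default 116): d = {'a': 34, 'c': 47}, y = 116

116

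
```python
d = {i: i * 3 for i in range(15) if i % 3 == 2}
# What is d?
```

{2: 6, 5: 15, 8: 24, 11: 33, 14: 42}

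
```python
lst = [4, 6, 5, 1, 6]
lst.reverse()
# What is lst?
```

[6, 1, 5, 6, 4]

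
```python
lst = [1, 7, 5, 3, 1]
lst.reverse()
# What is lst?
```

[1, 3, 5, 7, 1]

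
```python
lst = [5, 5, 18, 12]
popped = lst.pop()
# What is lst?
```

[5, 5, 18]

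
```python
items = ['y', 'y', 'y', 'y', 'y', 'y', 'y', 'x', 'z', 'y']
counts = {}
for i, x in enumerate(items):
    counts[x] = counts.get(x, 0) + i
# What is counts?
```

Initial: counts = {}, items = ['y', 'y', 'y', 'y', 'y', 'y', 'y', 'x', 'z', 'y']
i=0, x='y': counts = {'y': 0}
i=1, x='y': counts = {'y': 1}
i=2, x='y': counts = {'y': 3}
i=3, x='y': counts = {'y': 6}
i=4, x='y': counts = {'y': 10}
i=5, x='y': counts = {'y': 15}
i=6, x='y': counts = {'y': 21}
i=7, x='x': counts = {'y': 21, 'x': 7}
i=8, x='z': counts = {'y': 21, 'x': 7, 'z': 8}
i=9, x='y': counts = {'y': 30, 'x': 7, 'z': 8}

{'y': 30, 'x': 7, 'z': 8}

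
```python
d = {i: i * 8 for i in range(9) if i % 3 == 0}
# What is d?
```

{0: 0, 3: 24, 6: 48}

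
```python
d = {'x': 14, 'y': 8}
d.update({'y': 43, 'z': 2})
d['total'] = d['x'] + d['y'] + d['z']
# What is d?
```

After line 1: d = {'x': 14, 'y': 8}
After line 2 (y overwritten, z added): d = {'x': 14, 'y': 43, 'z': 2}
After line 3 (total = 14 + 43 + 2 = 59): d = {'x': 14, 'y': 43, 'z': 2, 'total': 59}

{'x': 14, 'y': 43, 'z': 2, 'total': 59}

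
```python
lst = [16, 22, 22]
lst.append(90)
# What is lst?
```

[16, 22, 22, 90]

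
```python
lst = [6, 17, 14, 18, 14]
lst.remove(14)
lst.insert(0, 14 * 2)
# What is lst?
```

After line 1: lst = [6, 17, 14, 18, 14]
After line 2 (remove first 14): lst = [6, 17, 18, 14]
After line 3 (insert 28 at index 0): lst = [28, 6, 17, 18, 14]

[28, 6, 17, 18, 14]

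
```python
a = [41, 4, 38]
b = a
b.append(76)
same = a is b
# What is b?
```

After line 1: a = [41, 4, 38]
After line 2 (b = a is an alias, same object): a = [41, 4, 38], b = [41, 4, 38]
After line 3 (b.append mutates the shared list): a = [41, 4, 38, 76], b = [41, 4, 38, 76]
After line 4 (same = a is b; same object -> True): same = True

[41, 4, 38, 76]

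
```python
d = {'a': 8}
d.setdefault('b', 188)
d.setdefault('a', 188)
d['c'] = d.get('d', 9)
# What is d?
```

After line 1: d = {'a': 8}
After line 2 (setdefault adds 'b'=188): d = {'a': 8, 'b': 188}
After line 3 (setdefault 'a' no-op, already exists): d = {'a': 8, 'b': 188}
After line 4 (get('d', 9) returns default since 'd' not in d): d = {'a': 8, 'b': 188, 'c': 9}

{'a': 8, 'b': 188, 'c': 9}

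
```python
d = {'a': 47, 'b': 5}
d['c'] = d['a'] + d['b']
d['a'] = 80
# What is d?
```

After line 1: d = {'a': 47, 'b': 5}
After line 2 (d['c'] = 47 + 5): d = {'a': 47, 'b': 5, 'c': 52}
After line 3: d = {'a': 80, 'b': 5, 'c': 52}

{'a': 80, 'b': 5, 'c': 52}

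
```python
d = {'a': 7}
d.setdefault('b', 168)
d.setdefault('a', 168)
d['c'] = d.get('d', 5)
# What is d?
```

After line 1: d = {'a': 7}
After line 2 (setdefault adds 'b'=168): d = {'a': 7, 'b': 168}
After line 3 (setdefault 'a' no-op, already exists): d = {'a': 7, 'b': 168}
After line 4 (get('d', 5) returns default since 'd' not in d): d = {'a': 7, 'b': 168, 'c': 5}

{'a': 7, 'b': 168, 'c': 5}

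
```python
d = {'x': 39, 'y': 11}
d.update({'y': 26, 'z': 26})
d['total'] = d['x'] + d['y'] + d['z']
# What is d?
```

After line 1: d = {'x': 39, 'y': 11}
After line 2 (y overwritten, z added): d = {'x': 39, 'y': 26, 'z': 26}
After line 3 (total = 39 + 26 + 26 = 91): d = {'x': 39, 'y': 26, 'z': 26, 'total': 91}

{'x': 39, 'y': 26, 'z': 26, 'total': 91}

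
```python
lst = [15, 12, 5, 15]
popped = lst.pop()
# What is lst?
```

[15, 12, 5]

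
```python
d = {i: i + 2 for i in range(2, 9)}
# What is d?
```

{2: 4, 3: 5, 4: 6, 5: 7, 6: 8, 7: 9, 8: 10}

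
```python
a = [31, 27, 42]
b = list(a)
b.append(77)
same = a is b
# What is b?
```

After line 1: a = [31, 27, 42]
After line 2 (b = list(a) is a shallow copy, new object): a = [31, 27, 42], b = [31, 27, 42]
After line 3 (append only mutates b): a = [31, 27, 42], b = [31, 27, 42, 77]
After line 4 (same = a is b; different objects -> False): same = False

[31, 27, 42, 77]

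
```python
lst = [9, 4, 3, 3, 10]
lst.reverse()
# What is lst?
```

[10, 3, 3, 4, 9]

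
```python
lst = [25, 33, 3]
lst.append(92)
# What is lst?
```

[25, 33, 3, 92]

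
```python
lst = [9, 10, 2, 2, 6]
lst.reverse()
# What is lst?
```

[6, 2, 2, 10, 9]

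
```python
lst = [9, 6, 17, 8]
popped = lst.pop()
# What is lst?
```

[9, 6, 17]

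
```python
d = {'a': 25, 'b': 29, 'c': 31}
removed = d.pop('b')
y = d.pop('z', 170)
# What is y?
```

After line 1: d = {'a': 25, 'b': 29, 'c': 31}
After line 2 (pop 'b' returns 29): d = {'a': 25, 'c': 31}, removed = 29
After line 3 (pop 'z' missing, returns default 170): d = {'a': 25, 'c': 31}, y = 170

170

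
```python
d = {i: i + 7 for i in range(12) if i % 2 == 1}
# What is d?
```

{1: 8, 3: 10, 5: 12, 7: 14, 9: 16, 11: 18}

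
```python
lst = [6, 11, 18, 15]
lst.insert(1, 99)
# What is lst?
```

[6, 99, 11, 18, 15]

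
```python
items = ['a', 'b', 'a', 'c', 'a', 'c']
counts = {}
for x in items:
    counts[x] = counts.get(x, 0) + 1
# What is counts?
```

Initial: counts = {}, items = ['a', 'b', 'a', 'c', 'a', 'c']
See 'a': counts = {'a': 1}
See 'b': counts = {'a': 1, 'b': 1}
See 'a': counts = {'a': 2, 'b': 1}
See 'c': counts = {'a': 2, 'b': 1, 'c': 1}
See 'a': counts = {'a': 3, 'b': 1, 'c': 1}
See 'c': counts = {'a': 3, 'b': 1, 'c': 2}

{'a': 3, 'b': 1, 'c': 2}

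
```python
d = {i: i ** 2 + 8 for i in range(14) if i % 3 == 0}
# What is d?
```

{0: 8, 3: 17, 6: 44, 9: 89, 12: 152}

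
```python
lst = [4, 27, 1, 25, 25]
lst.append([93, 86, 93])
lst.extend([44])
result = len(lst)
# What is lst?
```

After line 1: lst = [4, 27, 1, 25, 25]
After line 2 (append adds [93, 86, 93] as single element): lst = [4, 27, 1, 25, 25, [93, 86, 93]]
After line 3 (extend unpacks [44], adds 44): lst = [4, 27, 1, 25, 25, [93, 86, 93], 44]
After line 4: result = len(lst) = 7

[4, 27, 1, 25, 25, [93, 86, 93], 44]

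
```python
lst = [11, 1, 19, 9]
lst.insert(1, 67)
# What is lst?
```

[11, 67, 1, 19, 9]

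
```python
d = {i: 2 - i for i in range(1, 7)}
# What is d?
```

{1: 1, 2: 0, 3: -1, 4: -2, 5: -3, 6: -4}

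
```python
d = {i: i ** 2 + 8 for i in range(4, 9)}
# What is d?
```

{4: 24, 5: 33, 6: 44, 7: 57, 8: 72}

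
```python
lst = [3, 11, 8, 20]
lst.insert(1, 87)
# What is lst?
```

[3, 87, 11, 8, 20]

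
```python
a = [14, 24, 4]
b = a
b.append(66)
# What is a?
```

After line 1: a = [14, 24, 4]
After line 2 (b = a is an alias, same object): a = [14, 24, 4], b = [14, 24, 4]
After line 3 (b.append mutates the shared list): a = [14, 24, 4, 66], b = [14, 24, 4, 66]

[14, 24, 4, 66]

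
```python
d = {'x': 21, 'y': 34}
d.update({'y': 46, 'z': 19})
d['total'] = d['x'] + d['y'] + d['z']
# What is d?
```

After line 1: d = {'x': 21, 'y': 34}
After line 2 (y overwritten, z added): d = {'x': 21, 'y': 46, 'z': 19}
After line 3 (total = 21 + 46 + 19 = 86): d = {'x': 21, 'y': 46, 'z': 19, 'total': 86}

{'x': 21, 'y': 46, 'z': 19, 'total': 86}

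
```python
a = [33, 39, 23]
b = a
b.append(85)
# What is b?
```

After line 1: a = [33, 39, 23]
After line 2 (b = a is an alias, same object): a = [33, 39, 23], b = [33, 39, 23]
After line 3 (b.append mutates the shared list): a = [33, 39, 23, 85], b = [33, 39, 23, 85]

[33, 39, 23, 85]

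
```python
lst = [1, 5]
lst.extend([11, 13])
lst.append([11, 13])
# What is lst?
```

After line 1: lst = [1, 5]
After line 2 (extend unpacks [11, 13]): lst = [1, 5, 11, 13]
After line 3 (append adds [11, 13] as single element): lst = [1, 5, 11, 13, [11, 13]]

[1, 5, 11, 13, [11, 13]]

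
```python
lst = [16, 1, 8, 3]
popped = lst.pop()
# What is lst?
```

[16, 1, 8]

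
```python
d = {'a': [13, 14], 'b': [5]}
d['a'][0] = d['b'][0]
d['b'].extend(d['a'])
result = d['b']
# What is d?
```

After line 1: d = {'a': [13, 14], 'b': [5]}
After line 2 (a[0] = b[0] = 5): d = {'a': [5, 14], 'b': [5]}
After line 3 (b.extend(a) appends [5, 14]): d = {'a': [5, 14], 'b': [5, 5, 14]}
After line 4: result = d['b'] = [5, 5, 14]

{'a': [5, 14], 'b': [5, 5, 14]}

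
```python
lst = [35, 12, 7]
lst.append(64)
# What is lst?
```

[35, 12, 7, 64]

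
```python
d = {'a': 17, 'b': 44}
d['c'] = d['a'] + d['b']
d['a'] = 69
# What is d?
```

After line 1: d = {'a': 17, 'b': 44}
After line 2 (d['c'] = 17 + 44): d = {'a': 17, 'b': 44, 'c': 61}
After line 3: d = {'a': 69, 'b': 44, 'c': 61}

{'a': 69, 'b': 44, 'c': 61}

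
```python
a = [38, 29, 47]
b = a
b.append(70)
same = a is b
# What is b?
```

After line 1: a = [38, 29, 47]
After line 2 (b = a is an alias, same object): a = [38, 29, 47], b = [38, 29, 47]
After line 3 (b.append mutates the shared list): a = [38, 29, 47, 70], b = [38, 29, 47, 70]
After line 4 (same = a is b; same object -> True): same = True

[38, 29, 47, 70]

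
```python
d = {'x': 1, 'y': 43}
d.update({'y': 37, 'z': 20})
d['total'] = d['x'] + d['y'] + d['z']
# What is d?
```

After line 1: d = {'x': 1, 'y': 43}
After line 2 (y overwritten, z added): d = {'x': 1, 'y': 37, 'z': 20}
After line 3 (total = 1 + 37 + 20 = 58): d = {'x': 1, 'y': 37, 'z': 20, 'total': 58}

{'x': 1, 'y': 37, 'z': 20, 'total': 58}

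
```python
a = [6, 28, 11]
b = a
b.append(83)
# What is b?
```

After line 1: a = [6, 28, 11]
After line 2 (b = a is an alias, same object): a = [6, 28, 11], b = [6, 28, 11]
After line 3 (b.append mutates the shared list): a = [6, 28, 11, 83], b = [6, 28, 11, 83]

[6, 28, 11, 83]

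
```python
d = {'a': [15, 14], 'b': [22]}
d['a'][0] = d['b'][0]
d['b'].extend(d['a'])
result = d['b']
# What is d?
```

After line 1: d = {'a': [15, 14], 'b': [22]}
After line 2 (a[0] = b[0] = 22): d = {'a': [22, 14], 'b': [22]}
After line 3 (b.extend(a) appends [22, 14]): d = {'a': [22, 14], 'b': [22, 22, 14]}
After line 4: result = d['b'] = [22, 22, 14]

{'a': [22, 14], 'b': [22, 22, 14]}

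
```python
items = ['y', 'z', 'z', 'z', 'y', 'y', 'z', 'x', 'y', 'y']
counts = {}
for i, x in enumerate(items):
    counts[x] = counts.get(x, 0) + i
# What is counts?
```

Initial: counts = {}, items = ['y', 'z', 'z', 'z', 'y', 'y', 'z', 'x', 'y', 'y']
i=0, x='y': counts = {'y': 0}
i=1, x='z': counts = {'y': 0, 'z': 1}
i=2, x='z': counts = {'y': 0, 'z': 3}
i=3, x='z': counts = {'y': 0, 'z': 6}
i=4, x='y': counts = {'y': 4, 'z': 6}
i=5, x='y': counts = {'y': 9, 'z': 6}
i=6, x='z': counts = {'y': 9, 'z': 12}
i=7, x='x': counts = {'y': 9, 'z': 12, 'x': 7}
i=8, x='y': counts = {'y': 17, 'z': 12, 'x': 7}
i=9, x='y': counts = {'y': 26, 'z': 12, 'x': 7}

{'y': 26, 'z': 12, 'x': 7}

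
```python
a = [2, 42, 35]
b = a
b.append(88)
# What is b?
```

After line 1: a = [2, 42, 35]
After line 2 (b = a is an alias, same object): a = [2, 42, 35], b = [2, 42, 35]
After line 3 (b.append mutates the shared list): a = [2, 42, 35, 88], b = [2, 42, 35, 88]

[2, 42, 35, 88]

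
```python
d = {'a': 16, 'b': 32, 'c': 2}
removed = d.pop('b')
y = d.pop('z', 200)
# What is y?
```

After line 1: d = {'a': 16, 'b': 32, 'c': 2}
After line 2 (pop 'b' returns 32): d = {'a': 16, 'c': 2}, removed = 32
After line 3 (pop 'z' missing, returns default 200): d = {'a': 16, 'c': 2}, y = 200

200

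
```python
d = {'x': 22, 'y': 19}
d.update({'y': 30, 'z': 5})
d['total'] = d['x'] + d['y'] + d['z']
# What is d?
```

After line 1: d = {'x': 22, 'y': 19}
After line 2 (y overwritten, z added): d = {'x': 22, 'y': 30, 'z': 5}
After line 3 (total = 22 + 30 + 5 = 57): d = {'x': 22, 'y': 30, 'z': 5, 'total': 57}

{'x': 22, 'y': 30, 'z': 5, 'total': 57}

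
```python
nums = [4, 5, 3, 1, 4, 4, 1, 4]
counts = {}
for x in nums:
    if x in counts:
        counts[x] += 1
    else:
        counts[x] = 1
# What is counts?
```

Initial: counts = {}, nums = [4, 5, 3, 1, 4, 4, 1, 4]
See 4: counts = {4: 1}
See 5: counts = {4: 1, 5: 1}
See 3: counts = {4: 1, 5: 1, 3: 1}
See 1: counts = {4: 1, 5: 1, 3: 1, 1: 1}
See 4: counts = {4: 2, 5: 1, 3: 1, 1: 1}
See 4: counts = {4: 3, 5: 1, 3: 1, 1: 1}
See 1: counts = {4: 3, 5: 1, 3: 1, 1: 2}
See 4: counts = {4: 4, 5: 1, 3: 1, 1: 2}

{4: 4, 5: 1, 3: 1, 1: 2}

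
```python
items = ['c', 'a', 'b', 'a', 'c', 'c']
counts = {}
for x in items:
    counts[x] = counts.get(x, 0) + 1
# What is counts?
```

Initial: counts = {}, items = ['c', 'a', 'b', 'a', 'c', 'c']
See 'c': counts = {'c': 1}
See 'a': counts = {'c': 1, 'a': 1}
See 'b': counts = {'c': 1, 'a': 1, 'b': 1}
See 'a': counts = {'c': 1, 'a': 2, 'b': 1}
See 'c': counts = {'c': 2, 'a': 2, 'b': 1}
See 'c': counts = {'c': 3, 'a': 2, 'b': 1}

{'c': 3, 'a': 2, 'b': 1}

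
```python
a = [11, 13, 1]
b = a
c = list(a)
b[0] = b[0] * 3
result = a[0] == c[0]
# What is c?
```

After line 1: a = [11, 13, 1]
After line 2 (b = a, alias): a = [11, 13, 1], b = [11, 13, 1]
After line 3 (c = list(a) is a copy, new object): c = [11, 13, 1]
After line 4 (b[0] = 11 * 3 = 33; mutates shared a/b): a = b = [33, 13, 1], c = [11, 13, 1]
After line 5 (a[0] = 33, c[0] = 11; result = False)

[11, 13, 1]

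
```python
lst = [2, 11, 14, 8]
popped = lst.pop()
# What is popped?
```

8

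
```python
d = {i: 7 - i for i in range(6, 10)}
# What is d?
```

{6: 1, 7: 0, 8: -1, 9: -2}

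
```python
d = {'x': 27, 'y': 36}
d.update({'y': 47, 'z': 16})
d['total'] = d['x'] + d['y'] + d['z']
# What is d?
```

After line 1: d = {'x': 27, 'y': 36}
After line 2 (y overwritten, z added): d = {'x': 27, 'y': 47, 'z': 16}
After line 3 (total = 27 + 47 + 16 = 90): d = {'x': 27, 'y': 47, 'z': 16, 'total': 90}

{'x': 27, 'y': 47, 'z': 16, 'total': 90}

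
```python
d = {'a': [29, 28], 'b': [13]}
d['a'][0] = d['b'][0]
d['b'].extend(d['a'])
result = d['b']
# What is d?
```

After line 1: d = {'a': [29, 28], 'b': [13]}
After line 2 (a[0] = b[0] = 13): d = {'a': [13, 28], 'b': [13]}
After line 3 (b.extend(a) appends [13, 28]): d = {'a': [13, 28], 'b': [13, 13, 28]}
After line 4: result = d['b'] = [13, 13, 28]

{'a': [13, 28], 'b': [13, 13, 28]}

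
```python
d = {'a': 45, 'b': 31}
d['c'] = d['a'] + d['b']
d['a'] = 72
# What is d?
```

After line 1: d = {'a': 45, 'b': 31}
After line 2 (d['c'] = 45 + 31): d = {'a': 45, 'b': 31, 'c': 76}
After line 3: d = {'a': 72, 'b': 31, 'c': 76}

{'a': 72, 'b': 31, 'c': 76}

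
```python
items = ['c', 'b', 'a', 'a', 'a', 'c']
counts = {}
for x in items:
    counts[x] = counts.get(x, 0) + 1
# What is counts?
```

Initial: counts = {}, items = ['c', 'b', 'a', 'a', 'a', 'c']
See 'c': counts = {'c': 1}
See 'b': counts = {'c': 1, 'b': 1}
See 'a': counts = {'c': 1, 'b': 1, 'a': 1}
See 'a': counts = {'c': 1, 'b': 1, 'a': 2}
See 'a': counts = {'c': 1, 'b': 1, 'a': 3}
See 'c': counts = {'c': 2, 'b': 1, 'a': 3}

{'c': 2, 'b': 1, 'a': 3}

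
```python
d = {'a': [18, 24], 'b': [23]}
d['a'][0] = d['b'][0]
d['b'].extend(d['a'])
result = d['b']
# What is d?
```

After line 1: d = {'a': [18, 24], 'b': [23]}
After line 2 (a[0] = b[0] = 23): d = {'a': [23, 24], 'b': [23]}
After line 3 (b.extend(a) appends [23, 24]): d = {'a': [23, 24], 'b': [23, 23, 24]}
After line 4: result = d['b'] = [23, 23, 24]

{'a': [23, 24], 'b': [23, 23, 24]}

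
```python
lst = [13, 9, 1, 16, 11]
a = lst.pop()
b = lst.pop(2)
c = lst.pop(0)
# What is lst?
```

After line 1: lst = [13, 9, 1, 16, 11]
After line 2 (pop() -> a = 11): lst = [13, 9, 1, 16]
After line 3 (pop(2) -> b = 1): lst = [13, 9, 16]
After line 4 (pop(0) -> c = 13): lst = [9, 16]

[9, 16]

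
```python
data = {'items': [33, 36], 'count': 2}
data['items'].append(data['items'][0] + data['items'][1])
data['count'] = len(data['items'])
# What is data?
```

After line 1: data = {'items': [33, 36], 'count': 2}
After line 2 (append 33 + 36 = 69): data = {'items': [33, 36, 69], 'count': 2}
After line 3 (count = len(items) = 3): data = {'items': [33, 36, 69], 'count': 3}

{'items': [33, 36, 69], 'count': 3}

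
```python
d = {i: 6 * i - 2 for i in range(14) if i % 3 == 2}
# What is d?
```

{2: 10, 5: 28, 8: 46, 11: 64}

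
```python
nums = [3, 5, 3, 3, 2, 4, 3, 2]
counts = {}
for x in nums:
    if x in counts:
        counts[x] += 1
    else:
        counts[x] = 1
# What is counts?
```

Initial: counts = {}, nums = [3, 5, 3, 3, 2, 4, 3, 2]
See 3: counts = {3: 1}
See 5: counts = {3: 1, 5: 1}
See 3: counts = {3: 2, 5: 1}
See 3: counts = {3: 3, 5: 1}
See 2: counts = {3: 3, 5: 1, 2: 1}
See 4: counts = {3: 3, 5: 1, 2: 1, 4: 1}
See 3: counts = {3: 4, 5: 1, 2: 1, 4: 1}
See 2: counts = {3: 4, 5: 1, 2: 2, 4: 1}

{3: 4, 5: 1, 2: 2, 4: 1}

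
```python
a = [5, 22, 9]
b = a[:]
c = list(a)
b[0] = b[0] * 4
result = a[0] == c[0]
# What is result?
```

After line 1: a = [5, 22, 9]
After line 2 (b = a[:], copy): a = [5, 22, 9], b = [5, 22, 9]
After line 3 (c = list(a) is a copy, new object): c = [5, 22, 9]
After line 4 (b[0] = 5 * 4 = 20; only b mutates (copy)): a = [5, 22, 9], b = [20, 22, 9], c = [5, 22, 9]
After line 5 (a[0] = 5, c[0] = 5; result = True)

True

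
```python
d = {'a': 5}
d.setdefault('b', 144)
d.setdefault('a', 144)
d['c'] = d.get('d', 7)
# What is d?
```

After line 1: d = {'a': 5}
After line 2 (setdefault adds 'b'=144): d = {'a': 5, 'b': 144}
After line 3 (setdefault 'a' no-op, already exists): d = {'a': 5, 'b': 144}
After line 4 (get('d', 7) returns default since 'd' not in d): d = {'a': 5, 'b': 144, 'c': 7}

{'a': 5, 'b': 144, 'c': 7}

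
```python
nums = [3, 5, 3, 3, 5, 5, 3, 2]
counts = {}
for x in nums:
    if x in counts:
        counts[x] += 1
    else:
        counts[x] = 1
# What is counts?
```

Initial: counts = {}, nums = [3, 5, 3, 3, 5, 5, 3, 2]
See 3: counts = {3: 1}
See 5: counts = {3: 1, 5: 1}
See 3: counts = {3: 2, 5: 1}
See 3: counts = {3: 3, 5: 1}
See 5: counts = {3: 3, 5: 2}
See 5: counts = {3: 3, 5: 3}
See 3: counts = {3: 4, 5: 3}
See 2: counts = {3: 4, 5: 3, 2: 1}

{3: 4, 5: 3, 2: 1}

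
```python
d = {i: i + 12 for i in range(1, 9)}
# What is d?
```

{1: 13, 2: 14, 3: 15, 4: 16, 5: 17, 6: 18, 7: 19, 8: 20}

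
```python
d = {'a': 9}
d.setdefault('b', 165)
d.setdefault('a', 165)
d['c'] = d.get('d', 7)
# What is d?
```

After line 1: d = {'a': 9}
After line 2 (setdefault adds 'b'=165): d = {'a': 9, 'b': 165}
After line 3 (setdefault 'a' no-op, already exists): d = {'a': 9, 'b': 165}
After line 4 (get('d', 7) returns default since 'd' not in d): d = {'a': 9, 'b': 165, 'c': 7}

{'a': 9, 'b': 165, 'c': 7}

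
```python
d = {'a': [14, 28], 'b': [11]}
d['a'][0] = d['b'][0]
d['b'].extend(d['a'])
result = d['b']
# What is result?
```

After line 1: d = {'a': [14, 28], 'b': [11]}
After line 2 (a[0] = b[0] = 11): d = {'a': [11, 28], 'b': [11]}
After line 3 (b.extend(a) appends [11, 28]): d = {'a': [11, 28], 'b': [11, 11, 28]}
After line 4: result = d['b'] = [11, 11, 28]

[11, 11, 28]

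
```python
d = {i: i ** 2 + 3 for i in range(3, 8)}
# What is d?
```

{3: 12, 4: 19, 5: 28, 6: 39, 7: 52}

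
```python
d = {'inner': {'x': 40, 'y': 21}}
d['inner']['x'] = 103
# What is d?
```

After line 1: d = {'inner': {'x': 40, 'y': 21}}
After line 2 (inner x overwritten): d = {'inner': {'x': 103, 'y': 21}}

{'inner': {'x': 103, 'y': 21}}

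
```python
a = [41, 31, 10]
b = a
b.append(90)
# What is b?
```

After line 1: a = [41, 31, 10]
After line 2 (b = a is an alias, same object): a = [41, 31, 10], b = [41, 31, 10]
After line 3 (b.append mutates the shared list): a = [41, 31, 10, 90], b = [41, 31, 10, 90]

[41, 31, 10, 90]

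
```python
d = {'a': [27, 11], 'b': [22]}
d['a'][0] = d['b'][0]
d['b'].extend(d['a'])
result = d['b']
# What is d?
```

After line 1: d = {'a': [27, 11], 'b': [22]}
After line 2 (a[0] = b[0] = 22): d = {'a': [22, 11], 'b': [22]}
After line 3 (b.extend(a) appends [22, 11]): d = {'a': [22, 11], 'b': [22, 22, 11]}
After line 4: result = d['b'] = [22, 22, 11]

{'a': [22, 11], 'b': [22, 22, 11]}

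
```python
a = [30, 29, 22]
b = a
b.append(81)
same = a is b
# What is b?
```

After line 1: a = [30, 29, 22]
After line 2 (b = a is an alias, same object): a = [30, 29, 22], b = [30, 29, 22]
After line 3 (b.append mutates the shared list): a = [30, 29, 22, 81], b = [30, 29, 22, 81]
After line 4 (same = a is b; same object -> True): same = True

[30, 29, 22, 81]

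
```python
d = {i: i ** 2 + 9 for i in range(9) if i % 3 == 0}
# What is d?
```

{0: 9, 3: 18, 6: 45}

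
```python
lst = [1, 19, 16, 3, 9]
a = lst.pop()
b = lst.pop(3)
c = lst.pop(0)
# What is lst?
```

After line 1: lst = [1, 19, 16, 3, 9]
After line 2 (pop() -> a = 9): lst = [1, 19, 16, 3]
After line 3 (pop(3) -> b = 3): lst = [1, 19, 16]
After line 4 (pop(0) -> c = 1): lst = [19, 16]

[19, 16]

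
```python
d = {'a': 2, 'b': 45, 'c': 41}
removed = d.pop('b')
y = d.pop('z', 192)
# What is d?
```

After line 1: d = {'a': 2, 'b': 45, 'c': 41}
After line 2 (pop 'b' returns 45): d = {'a': 2, 'c': 41}, removed = 45
After line 3 (pop 'z' missing, returns default 192): d = {'a': 2, 'c': 41}, y = 192

{'a': 2, 'c': 41}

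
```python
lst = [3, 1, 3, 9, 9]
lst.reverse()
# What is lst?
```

[9, 9, 3, 1, 3]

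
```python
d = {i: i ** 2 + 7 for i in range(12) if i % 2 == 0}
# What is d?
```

{0: 7, 2: 11, 4: 23, 6: 43, 8: 71, 10: 107}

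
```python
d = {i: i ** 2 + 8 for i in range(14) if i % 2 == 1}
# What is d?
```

{1: 9, 3: 17, 5: 33, 7: 57, 9: 89, 11: 129, 13: 177}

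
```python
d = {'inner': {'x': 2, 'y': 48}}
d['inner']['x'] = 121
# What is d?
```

After line 1: d = {'inner': {'x': 2, 'y': 48}}
After line 2 (inner x overwritten): d = {'inner': {'x': 121, 'y': 48}}

{'inner': {'x': 121, 'y': 48}}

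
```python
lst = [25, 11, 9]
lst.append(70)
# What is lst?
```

[25, 11, 9, 70]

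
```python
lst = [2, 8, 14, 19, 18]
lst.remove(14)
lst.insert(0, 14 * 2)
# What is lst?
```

After line 1: lst = [2, 8, 14, 19, 18]
After line 2 (remove first 14): lst = [2, 8, 19, 18]
After line 3 (insert 28 at index 0): lst = [28, 2, 8, 19, 18]

[28, 2, 8, 19, 18]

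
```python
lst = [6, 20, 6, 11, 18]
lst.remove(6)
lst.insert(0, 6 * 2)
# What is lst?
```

After line 1: lst = [6, 20, 6, 11, 18]
After line 2 (remove first 6): lst = [20, 6, 11, 18]
After line 3 (insert 12 at index 0): lst = [12, 20, 6, 11, 18]

[12, 20, 6, 11, 18]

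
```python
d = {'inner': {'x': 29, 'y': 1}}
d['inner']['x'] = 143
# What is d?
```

After line 1: d = {'inner': {'x': 29, 'y': 1}}
After line 2 (inner x overwritten): d = {'inner': {'x': 143, 'y': 1}}

{'inner': {'x': 143, 'y': 1}}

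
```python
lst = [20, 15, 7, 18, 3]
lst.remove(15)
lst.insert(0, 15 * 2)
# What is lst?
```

After line 1: lst = [20, 15, 7, 18, 3]
After line 2 (remove first 15): lst = [20, 7, 18, 3]
After line 3 (insert 30 at index 0): lst = [30, 20, 7, 18, 3]

[30, 20, 7, 18, 3]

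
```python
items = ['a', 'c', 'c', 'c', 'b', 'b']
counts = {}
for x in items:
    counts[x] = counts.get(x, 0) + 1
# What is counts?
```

Initial: counts = {}, items = ['a', 'c', 'c', 'c', 'b', 'b']
See 'a': counts = {'a': 1}
See 'c': counts = {'a': 1, 'c': 1}
See 'c': counts = {'a': 1, 'c': 2}
See 'c': counts = {'a': 1, 'c': 3}
See 'b': counts = {'a': 1, 'c': 3, 'b': 1}
See 'b': counts = {'a': 1, 'c': 3, 'b': 2}

{'a': 1, 'c': 3, 'b': 2}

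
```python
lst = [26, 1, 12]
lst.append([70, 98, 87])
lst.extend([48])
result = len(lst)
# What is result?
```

After line 1: lst = [26, 1, 12]
After line 2 (append adds [70, 98, 87] as single element): lst = [26, 1, 12, [70, 98, 87]]
After line 3 (extend unpacks [48], adds 48): lst = [26, 1, 12, [70, 98, 87], 48]
After line 4: result = len(lst) = 5

5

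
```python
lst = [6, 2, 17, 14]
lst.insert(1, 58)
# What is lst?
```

[6, 58, 2, 17, 14]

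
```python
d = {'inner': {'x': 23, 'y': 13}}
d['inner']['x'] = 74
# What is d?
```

After line 1: d = {'inner': {'x': 23, 'y': 13}}
After line 2 (inner x overwritten): d = {'inner': {'x': 74, 'y': 13}}

{'inner': {'x': 74, 'y': 13}}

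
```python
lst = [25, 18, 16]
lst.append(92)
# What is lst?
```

[25, 18, 16, 92]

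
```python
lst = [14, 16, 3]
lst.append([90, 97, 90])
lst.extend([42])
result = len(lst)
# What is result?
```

After line 1: lst = [14, 16, 3]
After line 2 (append adds [90, 97, 90] as single element): lst = [14, 16, 3, [90, 97, 90]]
After line 3 (extend unpacks [42], adds 42): lst = [14, 16, 3, [90, 97, 90], 42]
After line 4: result = len(lst) = 5

5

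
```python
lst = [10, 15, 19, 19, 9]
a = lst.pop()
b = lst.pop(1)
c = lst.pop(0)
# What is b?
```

After line 1: lst = [10, 15, 19, 19, 9]
After line 2 (pop() -> a = 9): lst = [10, 15, 19, 19]
After line 3 (pop(1) -> b = 15): lst = [10, 19, 19]
After line 4 (pop(0) -> c = 10): lst = [19, 19]

15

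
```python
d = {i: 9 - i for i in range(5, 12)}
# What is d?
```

{5: 4, 6: 3, 7: 2, 8: 1, 9: 0, 10: -1, 11: -2}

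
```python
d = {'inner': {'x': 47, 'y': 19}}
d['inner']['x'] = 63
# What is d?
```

After line 1: d = {'inner': {'x': 47, 'y': 19}}
After line 2 (inner x overwritten): d = {'inner': {'x': 63, 'y': 19}}

{'inner': {'x': 63, 'y': 19}}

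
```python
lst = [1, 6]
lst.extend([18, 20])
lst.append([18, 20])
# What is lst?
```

After line 1: lst = [1, 6]
After line 2 (extend unpacks [18, 20]): lst = [1, 6, 18, 20]
After line 3 (append adds [18, 20] as single element): lst = [1, 6, 18, 20, [18, 20]]

[1, 6, 18, 20, [18, 20]]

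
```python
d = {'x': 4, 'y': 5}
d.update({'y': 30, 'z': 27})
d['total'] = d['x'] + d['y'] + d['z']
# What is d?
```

After line 1: d = {'x': 4, 'y': 5}
After line 2 (y overwritten, z added): d = {'x': 4, 'y': 30, 'z': 27}
After line 3 (total = 4 + 30 + 27 = 61): d = {'x': 4, 'y': 30, 'z': 27, 'total': 61}

{'x': 4, 'y': 30, 'z': 27, 'total': 61}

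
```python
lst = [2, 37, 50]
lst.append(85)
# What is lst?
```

[2, 37, 50, 85]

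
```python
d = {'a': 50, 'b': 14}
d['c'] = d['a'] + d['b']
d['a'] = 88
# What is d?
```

After line 1: d = {'a': 50, 'b': 14}
After line 2 (d['c'] = 50 + 14): d = {'a': 50, 'b': 14, 'c': 64}
After line 3: d = {'a': 88, 'b': 14, 'c': 64}

{'a': 88, 'b': 14, 'c': 64}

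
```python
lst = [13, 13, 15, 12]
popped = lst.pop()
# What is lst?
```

[13, 13, 15]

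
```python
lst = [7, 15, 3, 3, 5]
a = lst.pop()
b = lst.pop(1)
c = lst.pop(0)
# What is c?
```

After line 1: lst = [7, 15, 3, 3, 5]
After line 2 (pop() -> a = 5): lst = [7, 15, 3, 3]
After line 3 (pop(1) -> b = 15): lst = [7, 3, 3]
After line 4 (pop(0) -> c = 7): lst = [3, 3]

7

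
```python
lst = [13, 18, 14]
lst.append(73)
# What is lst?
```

[13, 18, 14, 73]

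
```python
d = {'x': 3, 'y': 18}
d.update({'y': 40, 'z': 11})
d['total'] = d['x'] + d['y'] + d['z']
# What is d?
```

After line 1: d = {'x': 3, 'y': 18}
After line 2 (y overwritten, z added): d = {'x': 3, 'y': 40, 'z': 11}
After line 3 (total = 3 + 40 + 11 = 54): d = {'x': 3, 'y': 40, 'z': 11, 'total': 54}

{'x': 3, 'y': 40, 'z': 11, 'total': 54}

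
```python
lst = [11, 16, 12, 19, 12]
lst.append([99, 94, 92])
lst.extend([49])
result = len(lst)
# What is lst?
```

After line 1: lst = [11, 16, 12, 19, 12]
After line 2 (append adds [99, 94, 92] as single element): lst = [11, 16, 12, 19, 12, [99, 94, 92]]
After line 3 (extend unpacks [49], adds 49): lst = [11, 16, 12, 19, 12, [99, 94, 92], 49]
After line 4: result = len(lst) = 7

[11, 16, 12, 19, 12, [99, 94, 92], 49]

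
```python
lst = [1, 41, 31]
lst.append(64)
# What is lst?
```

[1, 41, 31, 64]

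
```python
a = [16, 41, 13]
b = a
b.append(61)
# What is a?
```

After line 1: a = [16, 41, 13]
After line 2 (b = a is an alias, same object): a = [16, 41, 13], b = [16, 41, 13]
After line 3 (b.append mutates the shared list): a = [16, 41, 13, 61], b = [16, 41, 13, 61]

[16, 41, 13, 61]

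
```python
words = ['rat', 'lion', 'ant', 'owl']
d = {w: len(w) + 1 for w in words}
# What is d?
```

{'rat': 4, 'lion': 5, 'ant': 4, 'owl': 4}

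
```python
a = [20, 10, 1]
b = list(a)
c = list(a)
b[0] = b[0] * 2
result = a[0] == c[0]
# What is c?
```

After line 1: a = [20, 10, 1]
After line 2 (b = list(a), copy): a = [20, 10, 1], b = [20, 10, 1]
After line 3 (c = list(a) is a copy, new object): c = [20, 10, 1]
After line 4 (b[0] = 20 * 2 = 40; only b mutates (copy)): a = [20, 10, 1], b = [40, 10, 1], c = [20, 10, 1]
After line 5 (a[0] = 20, c[0] = 20; result = True)

[20, 10, 1]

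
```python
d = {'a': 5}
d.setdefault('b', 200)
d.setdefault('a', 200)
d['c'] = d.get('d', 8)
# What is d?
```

After line 1: d = {'a': 5}
After line 2 (setdefault adds 'b'=200): d = {'a': 5, 'b': 200}
After line 3 (setdefault 'a' no-op, already exists): d = {'a': 5, 'b': 200}
After line 4 (get('d', 8) returns default since 'd' not in d): d = {'a': 5, 'b': 200, 'c': 8}

{'a': 5, 'b': 200, 'c': 8}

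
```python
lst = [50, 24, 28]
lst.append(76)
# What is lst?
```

[50, 24, 28, 76]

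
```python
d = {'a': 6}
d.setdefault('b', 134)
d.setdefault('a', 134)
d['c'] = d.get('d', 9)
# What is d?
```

After line 1: d = {'a': 6}
After line 2 (setdefault adds 'b'=134): d = {'a': 6, 'b': 134}
After line 3 (setdefault 'a' no-op, already exists): d = {'a': 6, 'b': 134}
After line 4 (get('d', 9) returns default since 'd' not in d): d = {'a': 6, 'b': 134, 'c': 9}

{'a': 6, 'b': 134, 'c': 9}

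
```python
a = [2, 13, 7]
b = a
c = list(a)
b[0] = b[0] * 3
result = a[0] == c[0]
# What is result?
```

After line 1: a = [2, 13, 7]
After line 2 (b = a, alias): a = [2, 13, 7], b = [2, 13, 7]
After line 3 (c = list(a) is a copy, new object): c = [2, 13, 7]
After line 4 (b[0] = 2 * 3 = 6; mutates shared a/b): a = b = [6, 13, 7], c = [2, 13, 7]
After line 5 (a[0] = 6, c[0] = 2; result = False)

False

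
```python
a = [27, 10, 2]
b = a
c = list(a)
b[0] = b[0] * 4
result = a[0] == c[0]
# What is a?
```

After line 1: a = [27, 10, 2]
After line 2 (b = a, alias): a = [27, 10, 2], b = [27, 10, 2]
After line 3 (c = list(a) is a copy, new object): c = [27, 10, 2]
After line 4 (b[0] = 27 * 4 = 108; mutates shared a/b): a = b = [108, 10, 2], c = [27, 10, 2]
After line 5 (a[0] = 108, c[0] = 27; result = False)

[108, 10, 2]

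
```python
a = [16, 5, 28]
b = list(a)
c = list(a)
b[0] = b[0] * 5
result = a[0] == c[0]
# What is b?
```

After line 1: a = [16, 5, 28]
After line 2 (b = list(a), copy): a = [16, 5, 28], b = [16, 5, 28]
After line 3 (c = list(a) is a copy, new object): c = [16, 5, 28]
After line 4 (b[0] = 16 * 5 = 80; only b mutates (copy)): a = [16, 5, 28], b = [80, 5, 28], c = [16, 5, 28]
After line 5 (a[0] = 16, c[0] = 16; result = True)

[80, 5, 28]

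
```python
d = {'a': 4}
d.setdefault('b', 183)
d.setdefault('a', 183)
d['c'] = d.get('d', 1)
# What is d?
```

After line 1: d = {'a': 4}
After line 2 (setdefault adds 'b'=183): d = {'a': 4, 'b': 183}
After line 3 (setdefault 'a' no-op, already exists): d = {'a': 4, 'b': 183}
After line 4 (get('d', 1) returns default since 'd' not in d): d = {'a': 4, 'b': 183, 'c': 1}

{'a': 4, 'b': 183, 'c': 1}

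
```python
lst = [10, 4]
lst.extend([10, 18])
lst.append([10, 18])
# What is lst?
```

After line 1: lst = [10, 4]
After line 2 (extend unpacks [10, 18]): lst = [10, 4, 10, 18]
After line 3 (append adds [10, 18] as single element): lst = [10, 4, 10, 18, [10, 18]]

[10, 4, 10, 18, [10, 18]]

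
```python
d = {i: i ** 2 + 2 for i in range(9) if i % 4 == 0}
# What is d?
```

{0: 2, 4: 18, 8: 66}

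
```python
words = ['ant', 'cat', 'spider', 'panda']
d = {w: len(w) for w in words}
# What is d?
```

{'ant': 3, 'cat': 3, 'spider': 6, 'panda': 5}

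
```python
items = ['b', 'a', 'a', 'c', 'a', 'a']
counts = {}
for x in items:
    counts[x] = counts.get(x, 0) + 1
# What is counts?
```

Initial: counts = {}, items = ['b', 'a', 'a', 'c', 'a', 'a']
See 'b': counts = {'b': 1}
See 'a': counts = {'b': 1, 'a': 1}
See 'a': counts = {'b': 1, 'a': 2}
See 'c': counts = {'b': 1, 'a': 2, 'c': 1}
See 'a': counts = {'b': 1, 'a': 3, 'c': 1}
See 'a': counts = {'b': 1, 'a': 4, 'c': 1}

{'b': 1, 'a': 4, 'c': 1}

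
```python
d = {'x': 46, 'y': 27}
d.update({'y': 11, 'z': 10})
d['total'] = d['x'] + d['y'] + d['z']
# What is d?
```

After line 1: d = {'x': 46, 'y': 27}
After line 2 (y overwritten, z added): d = {'x': 46, 'y': 11, 'z': 10}
After line 3 (total = 46 + 11 + 10 = 67): d = {'x': 46, 'y': 11, 'z': 10, 'total': 67}

{'x': 46, 'y': 11, 'z': 10, 'total': 67}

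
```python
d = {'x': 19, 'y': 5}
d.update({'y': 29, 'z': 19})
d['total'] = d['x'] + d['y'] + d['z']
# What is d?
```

After line 1: d = {'x': 19, 'y': 5}
After line 2 (y overwritten, z added): d = {'x': 19, 'y': 29, 'z': 19}
After line 3 (total = 19 + 29 + 19 = 67): d = {'x': 19, 'y': 29, 'z': 19, 'total': 67}

{'x': 19, 'y': 29, 'z': 19, 'total': 67}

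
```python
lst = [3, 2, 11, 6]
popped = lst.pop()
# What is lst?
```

[3, 2, 11]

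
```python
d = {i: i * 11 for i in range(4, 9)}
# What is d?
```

{4: 44, 5: 55, 6: 66, 7: 77, 8: 88}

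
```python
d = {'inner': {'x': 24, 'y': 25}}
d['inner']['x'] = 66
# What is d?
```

After line 1: d = {'inner': {'x': 24, 'y': 25}}
After line 2 (inner x overwritten): d = {'inner': {'x': 66, 'y': 25}}

{'inner': {'x': 66, 'y': 25}}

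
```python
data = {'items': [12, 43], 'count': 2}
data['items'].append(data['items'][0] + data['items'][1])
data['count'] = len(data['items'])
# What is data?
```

After line 1: data = {'items': [12, 43], 'count': 2}
After line 2 (append 12 + 43 = 55): data = {'items': [12, 43, 55], 'count': 2}
After line 3 (count = len(items) = 3): data = {'items': [12, 43, 55], 'count': 3}

{'items': [12, 43, 55], 'count': 3}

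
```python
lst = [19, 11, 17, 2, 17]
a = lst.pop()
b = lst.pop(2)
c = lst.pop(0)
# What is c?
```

After line 1: lst = [19, 11, 17, 2, 17]
After line 2 (pop() -> a = 17): lst = [19, 11, 17, 2]
After line 3 (pop(2) -> b = 17): lst = [19, 11, 2]
After line 4 (pop(0) -> c = 19): lst = [11, 2]

19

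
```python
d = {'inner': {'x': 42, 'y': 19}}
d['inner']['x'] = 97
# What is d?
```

After line 1: d = {'inner': {'x': 42, 'y': 19}}
After line 2 (inner x overwritten): d = {'inner': {'x': 97, 'y': 19}}

{'inner': {'x': 97, 'y': 19}}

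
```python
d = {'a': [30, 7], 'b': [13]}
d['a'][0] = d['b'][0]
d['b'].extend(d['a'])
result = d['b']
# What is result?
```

After line 1: d = {'a': [30, 7], 'b': [13]}
After line 2 (a[0] = b[0] = 13): d = {'a': [13, 7], 'b': [13]}
After line 3 (b.extend(a) appends [13, 7]): d = {'a': [13, 7], 'b': [13, 13, 7]}
After line 4: result = d['b'] = [13, 13, 7]

[13, 13, 7]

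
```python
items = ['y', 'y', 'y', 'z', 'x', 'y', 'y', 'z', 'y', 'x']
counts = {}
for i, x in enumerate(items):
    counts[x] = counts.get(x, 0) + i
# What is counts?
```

Initial: counts = {}, items = ['y', 'y', 'y', 'z', 'x', 'y', 'y', 'z', 'y', 'x']
i=0, x='y': counts = {'y': 0}
i=1, x='y': counts = {'y': 1}
i=2, x='y': counts = {'y': 3}
i=3, x='z': counts = {'y': 3, 'z': 3}
i=4, x='x': counts = {'y': 3, 'z': 3, 'x': 4}
i=5, x='y': counts = {'y': 8, 'z': 3, 'x': 4}
i=6, x='y': counts = {'y': 14, 'z': 3, 'x': 4}
i=7, x='z': counts = {'y': 14, 'z': 10, 'x': 4}
i=8, x='y': counts = {'y': 22, 'z': 10, 'x': 4}
i=9, x='x': counts = {'y': 22, 'z': 10, 'x': 13}

{'y': 22, 'z': 10, 'x': 13}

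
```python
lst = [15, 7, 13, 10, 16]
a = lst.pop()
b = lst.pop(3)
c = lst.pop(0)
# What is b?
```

After line 1: lst = [15, 7, 13, 10, 16]
After line 2 (pop() -> a = 16): lst = [15, 7, 13, 10]
After line 3 (pop(3) -> b = 10): lst = [15, 7, 13]
After line 4 (pop(0) -> c = 15): lst = [7, 13]

10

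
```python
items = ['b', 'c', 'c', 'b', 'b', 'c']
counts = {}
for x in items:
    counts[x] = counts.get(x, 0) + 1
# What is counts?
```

Initial: counts = {}, items = ['b', 'c', 'c', 'b', 'b', 'c']
See 'b': counts = {'b': 1}
See 'c': counts = {'b': 1, 'c': 1}
See 'c': counts = {'b': 1, 'c': 2}
See 'b': counts = {'b': 2, 'c': 2}
See 'b': counts = {'b': 3, 'c': 2}
See 'c': counts = {'b': 3, 'c': 3}

{'b': 3, 'c': 3}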